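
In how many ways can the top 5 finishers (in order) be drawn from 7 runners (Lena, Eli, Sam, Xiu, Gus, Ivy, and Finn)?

There are 7 choices for 1st place, 6 for 2nd, and so on down to 3 for position 5.
That gives 7 × 6 × 5 × 4 × 3 = 2520.

2520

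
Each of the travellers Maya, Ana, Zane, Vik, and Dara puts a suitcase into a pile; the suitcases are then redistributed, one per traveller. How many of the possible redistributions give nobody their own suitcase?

44

Let Aᵢ be the assignments in which traveller i gets their own suitcase. We want the size of the complement of A₁∪…∪A_5.
By inclusion–exclusion this is Σ_{j=0}^{5} (−1)^j C(5,j)·(5−j)!.
Computing: 120 − 120 + 60 − 20 + 5 − 1 = 44.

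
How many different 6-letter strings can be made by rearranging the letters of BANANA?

60

Letter multiplicities in BANANA: A×3, B×1, N×2.
Dividing 6! = 720 by 3!·2! = 12 for the repeated letters gives 60.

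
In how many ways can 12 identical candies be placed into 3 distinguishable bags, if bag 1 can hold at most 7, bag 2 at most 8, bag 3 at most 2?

Without the upper bounds there are C(14,2) = 91 ways to split 12 among 3 bags.
Subtract solutions that violate a single cap (substitute x_i' = x_i − (cap_i+1)): x_1 ≥ 8 gives C(6,2) = 15; x_2 ≥ 9 gives C(5,2) = 10; x_3 ≥ 3 gives C(11,2) = 55. Together 80.
Add back pairs where two caps are both exceeded: 0 + 3 + 1 = 4.
By inclusion–exclusion the count is 91 − 80 + 4 = 15.

15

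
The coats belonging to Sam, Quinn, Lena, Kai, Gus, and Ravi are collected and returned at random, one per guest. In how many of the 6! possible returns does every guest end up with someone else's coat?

265

This is the derangement count D_6: permutations of 6 items with no fixed point.
By inclusion–exclusion this is Σ_{j=0}^{6} (−1)^j C(6,j)·(6−j)!.
Computing: 720 − 720 + 360 − 120 + 30 − 6 + 1 = 265.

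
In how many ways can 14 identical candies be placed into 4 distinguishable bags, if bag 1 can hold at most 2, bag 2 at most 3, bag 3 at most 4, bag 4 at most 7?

10

By stars and bars, unrestricted non-negative solutions to x_1+…+x_4 = 14 number C(14+3,3) = 680.
Subtract solutions that violate a single cap (substitute x_i' = x_i − (cap_i+1)): x_1 ≥ 3 gives C(14,3) = 364; x_2 ≥ 4 gives C(13,3) = 286; x_3 ≥ 5 gives C(12,3) = 220; x_4 ≥ 8 gives C(9,3) = 84. Together 954.
Add back pairs where two caps are both exceeded: 120 + 84 + 20 + 56 + 10 + 4 = 294.
Subtract triples: 10 + 0 + 0 + 0 = 10.
By inclusion–exclusion the count is 680 − 954 + 294 − 10 = 10.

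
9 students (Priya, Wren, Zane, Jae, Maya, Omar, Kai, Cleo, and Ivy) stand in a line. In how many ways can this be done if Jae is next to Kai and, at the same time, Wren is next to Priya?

Treat {Jae,Kai} as one block (2 orders) and {Wren,Priya} as another (2 orders).
That leaves 7 units to arrange: 2 × 2 × 7! = 4 × 5040 = 20160.

20160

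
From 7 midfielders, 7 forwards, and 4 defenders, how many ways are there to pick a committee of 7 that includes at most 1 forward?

Split by how many forwards are chosen (0 through 1).
Sum: C(7,0)·C(11,7) + C(7,1)·C(11,6) = 330 + 3234 = 3564.

3564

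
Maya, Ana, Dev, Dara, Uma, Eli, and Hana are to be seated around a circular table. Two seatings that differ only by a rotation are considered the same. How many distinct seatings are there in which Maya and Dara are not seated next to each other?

Without the restriction there are (6)! = 720 seatings.
Seatings with Maya beside Dara: treat them as a block with 2 internal orders, giving 2 × (5)! = 240.
Subtracting, 720 − 240 = 480.

480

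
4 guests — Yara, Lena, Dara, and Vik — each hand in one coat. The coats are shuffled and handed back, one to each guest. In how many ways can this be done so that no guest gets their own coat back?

9

This is the derangement count D_4: permutations of 4 items with no fixed point.
By inclusion–exclusion this is Σ_{j=0}^{4} (−1)^j C(4,j)·(4−j)!.
Computing: 24 − 24 + 12 − 4 + 1 = 9.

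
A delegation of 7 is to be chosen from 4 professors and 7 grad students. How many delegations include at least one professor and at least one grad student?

329

Unrestricted: C(11,7) = 330 ways to pick any 7 of the 11.
Subtract selections that omit an entire group: no professors → C(7,7) = 1; no grad students → C(4,7) = 0.
Both groups omitted at once is impossible, so 330 − 1 = 329.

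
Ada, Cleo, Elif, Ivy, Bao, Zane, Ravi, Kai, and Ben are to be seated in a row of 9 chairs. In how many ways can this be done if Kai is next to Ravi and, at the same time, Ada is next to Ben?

Treat {Kai,Ravi} as one block (2 orders) and {Ada,Ben} as another (2 orders).
That leaves 7 units to arrange: 2 × 2 × 7! = 4 × 5040 = 20160.

20160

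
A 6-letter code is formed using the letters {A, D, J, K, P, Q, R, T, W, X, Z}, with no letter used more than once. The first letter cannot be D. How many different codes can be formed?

302400

The first letter has 11−1 = 10 choices (anything except D).
The remaining 5 letters are filled from the other 10 symbols without repetition: 10 × 9 × 8 × 7 × 6 = 30240.
Total: 10 × 30240 = 302400.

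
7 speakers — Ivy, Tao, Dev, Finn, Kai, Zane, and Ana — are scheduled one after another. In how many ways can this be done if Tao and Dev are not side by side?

3600

There are 7! = 5040 arrangements in all. If Tao and Dev are adjacent, merging them into one block gives 2·(6)! = 1440 arrangements.
Complementary counting: 5040 − 1440 = 3600.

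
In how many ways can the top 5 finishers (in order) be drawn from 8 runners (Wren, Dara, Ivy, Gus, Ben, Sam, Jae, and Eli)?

This is an ordered selection of 5 from 8: P(8,5).
That gives 8 × 7 × 6 × 5 × 4 = 6720.

6720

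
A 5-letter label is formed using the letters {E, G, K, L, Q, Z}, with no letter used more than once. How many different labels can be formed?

This is a permutation of 5 out of 6: P(6,5) = 6!/1!.
That product is 6 × 5 × 4 × 3 × 2 = 720.

720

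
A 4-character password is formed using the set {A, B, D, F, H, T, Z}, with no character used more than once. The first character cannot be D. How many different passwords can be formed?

The first character has 7−1 = 6 choices (anything except D).
The remaining 3 characters are filled from the other 6 symbols without repetition: 6 × 5 × 4 = 120.
Total: 6 × 120 = 720.

720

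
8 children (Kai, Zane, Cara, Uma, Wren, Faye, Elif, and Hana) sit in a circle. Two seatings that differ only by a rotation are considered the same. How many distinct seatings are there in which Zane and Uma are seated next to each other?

1440

Treat {Zane, Uma} as one unit (2 internal orders) and seat the resulting 7 units around the table: (6)! circular arrangements.
So 2 × (6)! = 2 × 720 = 1440.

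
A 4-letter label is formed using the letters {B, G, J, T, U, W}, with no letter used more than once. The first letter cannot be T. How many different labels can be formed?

The first letter has 6−1 = 5 choices (anything except T).
The remaining 3 letters are filled from the other 5 symbols without repetition: 5 × 4 × 3 = 60.
Total: 5 × 60 = 300.

300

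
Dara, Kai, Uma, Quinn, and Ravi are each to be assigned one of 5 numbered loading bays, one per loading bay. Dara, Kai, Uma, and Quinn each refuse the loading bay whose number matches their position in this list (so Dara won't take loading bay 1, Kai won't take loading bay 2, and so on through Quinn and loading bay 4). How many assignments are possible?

53

Let Aᵢ (for 1 ≤ i ≤ 4) be the placements that put person i in their forbidden loading bay. Any j of these fix j positions, leaving (5−j)! ways to fill the rest, and there are C(4,j) ways to pick which j.
By inclusion–exclusion, the number of valid placements is Σ_{j=0}^{4} (−1)^j C(4,j)·(5−j)!.
Computing: 120 − 96 + 36 − 8 + 1 = 53.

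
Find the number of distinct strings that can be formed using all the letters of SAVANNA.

The 7 letters of SAVANNA have repeats: A appearing 3 times and N appearing twice.
So there are 7! / (3!·2!) = 420 distinguishable arrangements.

420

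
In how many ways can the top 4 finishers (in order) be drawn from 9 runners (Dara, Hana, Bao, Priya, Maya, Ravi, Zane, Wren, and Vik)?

This is an ordered selection of 4 from 9: P(9,4).
That gives 9 × 8 × 7 × 6 = 3024.

3024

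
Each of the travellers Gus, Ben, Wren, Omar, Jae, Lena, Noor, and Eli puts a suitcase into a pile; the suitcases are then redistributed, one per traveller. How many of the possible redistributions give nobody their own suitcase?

14833

Count assignments avoiding every fixed point. For any j of the 8 travellers fixed to their own suitcase, the other 8−j can be arranged in (8−j)! ways.
By inclusion–exclusion this is Σ_{j=0}^{8} (−1)^j C(8,j)·(8−j)!.
Computing: 40320 − 40320 + 20160 − 6720 + 1680 − 336 + 56 − 8 + 1 = 14833.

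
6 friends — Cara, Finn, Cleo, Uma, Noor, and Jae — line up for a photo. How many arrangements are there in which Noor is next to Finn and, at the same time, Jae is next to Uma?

Treat {Noor,Finn} as one block (2 orders) and {Jae,Uma} as another (2 orders).
That leaves 4 units to arrange: 2 × 2 × 4! = 4 × 24 = 96.

96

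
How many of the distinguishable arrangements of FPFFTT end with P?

10

With the last slot taken by P, it remains to arrange the other 5 letters (FFFTT).
Those 5 letters have F appearing 3 times and T appearing twice, giving (5)!/(3!·2!) = 10.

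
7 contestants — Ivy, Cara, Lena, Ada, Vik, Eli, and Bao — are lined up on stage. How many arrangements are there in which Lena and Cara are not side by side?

Of the 7! = 5040 arrangements, those with Lena and Cara adjacent number 2 × 6! = 1440 (treat the pair as a block with 2 internal orders).
So 5040 − 1440 = 3600 arrangements keep them apart.

3600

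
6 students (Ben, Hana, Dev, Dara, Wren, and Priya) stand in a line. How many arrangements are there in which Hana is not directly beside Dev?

480

Of the 6! = 720 arrangements, those with Hana and Dev adjacent number 2 × 5! = 240 (treat the pair as a block with 2 internal orders).
So 720 − 240 = 480 arrangements keep them apart.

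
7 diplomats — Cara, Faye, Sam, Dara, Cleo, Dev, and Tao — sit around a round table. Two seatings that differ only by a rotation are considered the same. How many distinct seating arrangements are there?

Fix one person's seat to break rotational symmetry; the remaining 6 people can be arranged in (6)! = 720 ways.

720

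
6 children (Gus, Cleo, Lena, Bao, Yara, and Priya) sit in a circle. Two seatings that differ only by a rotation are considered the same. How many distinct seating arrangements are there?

Seat Gus anywhere (absorbing the rotational symmetry), then permute the other 5: (5)! = 120.

120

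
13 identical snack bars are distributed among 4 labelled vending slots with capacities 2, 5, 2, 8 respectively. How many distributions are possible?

27

Ignoring the caps, the number of non-negative solutions to x_1+…+x_4 = 13 is C(16,3) = 560.
Subtract solutions that violate a single cap (substitute x_i' = x_i − (cap_i+1)): x_1 ≥ 3 gives C(13,3) = 286; x_2 ≥ 6 gives C(10,3) = 120; x_3 ≥ 3 gives C(13,3) = 286; x_4 ≥ 9 gives C(7,3) = 35. Together 727.
Add back pairs where two caps are both exceeded: 35 + 120 + 4 + 35 + 0 + 4 = 198.
Subtract triples: 4 + 0 + 0 + 0 = 4.
By inclusion–exclusion the count is 560 − 727 + 198 − 4 = 27.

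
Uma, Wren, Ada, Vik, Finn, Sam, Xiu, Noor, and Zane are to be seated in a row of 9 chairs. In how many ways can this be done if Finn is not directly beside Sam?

Of the 9! = 362880 arrangements, those with Finn and Sam adjacent number 2 × 8! = 80640 (treat the pair as a block with 2 internal orders).
So 362880 − 80640 = 282240 arrangements keep them apart.

282240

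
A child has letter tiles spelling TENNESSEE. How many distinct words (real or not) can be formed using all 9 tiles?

The 9 letters of TENNESSEE have repeats: E appearing 4 times, N appearing twice, and S appearing twice.
The number of distinct arrangements is 9!/(4!·2!·2!) = 362880/96 = 3780.

3780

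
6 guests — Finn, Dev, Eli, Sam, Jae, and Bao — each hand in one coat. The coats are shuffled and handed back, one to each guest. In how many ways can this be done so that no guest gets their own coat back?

This is the derangement count D_6: permutations of 6 items with no fixed point.
By inclusion–exclusion this is Σ_{j=0}^{6} (−1)^j C(6,j)·(6−j)!.
Computing: 720 − 720 + 360 − 120 + 30 − 6 + 1 = 265.

265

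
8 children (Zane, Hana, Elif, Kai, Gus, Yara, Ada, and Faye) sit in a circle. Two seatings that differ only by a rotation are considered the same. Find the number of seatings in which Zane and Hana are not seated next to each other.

Without the restriction there are (7)! = 5040 seatings.
Seatings with Zane beside Hana: treat them as a block with 2 internal orders, giving 2 × (6)! = 1440.
Subtracting, 5040 − 1440 = 3600.

3600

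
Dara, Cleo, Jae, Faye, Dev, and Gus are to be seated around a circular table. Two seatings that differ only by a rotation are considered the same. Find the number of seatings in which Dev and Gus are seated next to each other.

Treat {Dev, Gus} as one unit (2 internal orders) and seat the resulting 5 units around the table: (4)! circular arrangements.
So 2 × (4)! = 2 × 24 = 48.

48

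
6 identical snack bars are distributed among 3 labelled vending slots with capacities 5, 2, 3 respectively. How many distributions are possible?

11

Ignoring the caps, the number of non-negative solutions to x_1+…+x_3 = 6 is C(8,2) = 28.
Subtract solutions that violate a single cap (substitute x_i' = x_i − (cap_i+1)): x_1 ≥ 6 gives C(2,2) = 1; x_2 ≥ 3 gives C(5,2) = 10; x_3 ≥ 4 gives C(4,2) = 6. Together 17.
No two caps can be exceeded simultaneously, so the pair terms are all 0.
By inclusion–exclusion the count is 28 − 17 + 0 = 11.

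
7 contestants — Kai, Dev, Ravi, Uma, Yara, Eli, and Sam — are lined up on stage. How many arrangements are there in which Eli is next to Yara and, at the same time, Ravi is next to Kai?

Treat {Eli,Yara} as one block (2 orders) and {Ravi,Kai} as another (2 orders).
That leaves 5 units to arrange: 2 × 2 × 5! = 4 × 120 = 480.

480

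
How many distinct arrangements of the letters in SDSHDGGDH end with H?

1680

With the last slot taken by H, it remains to arrange the other 8 letters (SDSDGGDH).
Those 8 letters have D appearing 3 times, G appearing twice, and S appearing twice, giving (8)!/(3!·2!·2!) = 1680.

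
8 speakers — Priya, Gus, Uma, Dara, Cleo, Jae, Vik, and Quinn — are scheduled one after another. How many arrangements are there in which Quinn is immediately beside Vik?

10080

Glue Quinn and Vik into one block (2 internal orders), leaving 7 units to arrange in a row.
So the count is 2·(7)! = 10080.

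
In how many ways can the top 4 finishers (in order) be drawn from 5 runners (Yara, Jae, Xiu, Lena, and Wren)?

This is an ordered selection of 4 from 5: P(5,4).
That gives 5 × 4 × 3 × 2 = 120.

120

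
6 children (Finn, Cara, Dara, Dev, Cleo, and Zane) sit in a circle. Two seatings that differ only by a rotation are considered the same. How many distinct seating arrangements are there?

Seat Finn anywhere (absorbing the rotational symmetry), then permute the other 5: (5)! = 120.

120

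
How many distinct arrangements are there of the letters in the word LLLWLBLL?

Letter multiplicities in LLLWLBLL: B×1, L×6, W×1.
Dividing 8! = 40320 by 6! = 720 for the repeated letters gives 56.

56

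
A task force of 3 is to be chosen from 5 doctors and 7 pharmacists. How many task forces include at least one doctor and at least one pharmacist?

175

Unrestricted: C(12,3) = 220 ways to pick any 3 of the 12.
Subtract selections that omit an entire group: no doctors → C(7,3) = 35; no pharmacists → C(5,3) = 10.
Both groups omitted at once is impossible, so 220 − 45 = 175.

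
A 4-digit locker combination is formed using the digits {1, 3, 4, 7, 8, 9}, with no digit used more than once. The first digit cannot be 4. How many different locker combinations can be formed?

The first digit has 6−1 = 5 choices (anything except 4).
The remaining 3 digits are filled from the other 5 symbols without repetition: 5 × 4 × 3 = 60.
Total: 5 × 60 = 300.

300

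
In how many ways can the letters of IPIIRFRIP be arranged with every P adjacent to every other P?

840

Treat the 2 copies of P as a single block. The multiset to arrange is then {PP, F, I, I, I, I, R, R}, 8 items in all.
That gives (8)!/(4!·2!) = 840 arrangements.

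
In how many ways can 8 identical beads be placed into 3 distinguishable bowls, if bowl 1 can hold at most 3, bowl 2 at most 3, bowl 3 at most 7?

Without the upper bounds there are C(10,2) = 45 ways to split 8 among 3 bowls.
Subtract solutions that violate a single cap (substitute x_i' = x_i − (cap_i+1)): x_1 ≥ 4 gives C(6,2) = 15; x_2 ≥ 4 gives C(6,2) = 15; x_3 ≥ 8 gives C(2,2) = 1. Together 31.
Add back pairs where two caps are both exceeded: 1 + 0 + 0 = 1.
By inclusion–exclusion the count is 45 − 31 + 1 = 15.

15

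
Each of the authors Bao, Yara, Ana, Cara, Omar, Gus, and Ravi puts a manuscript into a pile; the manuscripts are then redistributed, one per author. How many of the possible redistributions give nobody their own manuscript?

1854

This is the derangement count D_7: permutations of 7 items with no fixed point.
By inclusion–exclusion this is Σ_{j=0}^{7} (−1)^j C(7,j)·(7−j)!.
Computing: 5040 − 5040 + 2520 − 840 + 210 − 42 + 7 − 1 = 1854.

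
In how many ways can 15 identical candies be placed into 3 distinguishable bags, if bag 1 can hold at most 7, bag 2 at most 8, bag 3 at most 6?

By stars and bars, unrestricted non-negative solutions to x_1+…+x_3 = 15 number C(15+2,2) = 136.
Subtract solutions that violate a single cap (substitute x_i' = x_i − (cap_i+1)): x_1 ≥ 8 gives C(9,2) = 36; x_2 ≥ 9 gives C(8,2) = 28; x_3 ≥ 7 gives C(10,2) = 45. Together 109.
Add back pairs where two caps are both exceeded: 0 + 1 + 0 = 1.
By inclusion–exclusion the count is 136 − 109 + 1 = 28.

28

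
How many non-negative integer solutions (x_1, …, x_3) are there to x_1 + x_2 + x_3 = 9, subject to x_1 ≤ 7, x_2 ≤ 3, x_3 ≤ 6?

Ignoring the caps, the number of non-negative solutions to x_1+…+x_3 = 9 is C(11,2) = 55.
Subtract solutions that violate a single cap (substitute x_i' = x_i − (cap_i+1)): x_1 ≥ 8 gives C(3,2) = 3; x_2 ≥ 4 gives C(7,2) = 21; x_3 ≥ 7 gives C(4,2) = 6. Together 30.
No two caps can be exceeded simultaneously, so the pair terms are all 0.
By inclusion–exclusion the count is 55 − 30 + 0 = 25.

25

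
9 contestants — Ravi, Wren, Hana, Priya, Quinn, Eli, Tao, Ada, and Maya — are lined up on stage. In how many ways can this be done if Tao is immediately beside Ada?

80640

Treat {Tao, Ada} as a single unit. There are 8 units to order, and the pair itself can be ordered 2 ways.
That gives 2 × 8! = 2 × 40320 = 80640.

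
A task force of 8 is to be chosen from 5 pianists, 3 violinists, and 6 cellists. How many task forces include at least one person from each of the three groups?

With no constraint there are C(14,8) = 3003 possible selections.
Subtract selections that omit an entire group: no pianists → C(9,8) = 9; no violinists → C(11,8) = 165; no cellists → C(8,8) = 1.
Add back selections omitting two groups (i.e. drawn from a single group): C(5,8) + C(3,8) + C(6,8) = 0.
By inclusion–exclusion: 3003 − 175 + 0 = 2828.

2828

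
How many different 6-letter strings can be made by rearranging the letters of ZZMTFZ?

Letter multiplicities in ZZMTFZ: F×1, M×1, T×1, Z×3.
So there are 6! / (3!) = 120 distinguishable arrangements.

120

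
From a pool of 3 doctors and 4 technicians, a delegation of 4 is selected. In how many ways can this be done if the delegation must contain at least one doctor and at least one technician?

With no constraint there are C(7,4) = 35 possible selections.
Selections missing a whole group: no doctors → C(4,4) = 1; no technicians → C(3,4) = 0.
Both groups omitted at once is impossible, so 35 − 1 = 34.

34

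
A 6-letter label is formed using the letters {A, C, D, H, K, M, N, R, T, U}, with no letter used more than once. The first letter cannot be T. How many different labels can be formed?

The first letter has 10−1 = 9 choices (anything except T).
The remaining 5 letters are filled from the other 9 symbols without repetition: 9 × 8 × 7 × 6 × 5 = 15120.
Total: 9 × 15120 = 136080.

136080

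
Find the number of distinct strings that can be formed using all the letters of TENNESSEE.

3780

Letter multiplicities in TENNESSEE: E×4, N×2, S×2, T×1.
Dividing 9! = 362880 by 4!·2!·2! = 96 for the repeated letters gives 3780.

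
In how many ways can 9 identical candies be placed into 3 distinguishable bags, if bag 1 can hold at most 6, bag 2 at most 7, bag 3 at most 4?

31

Ignoring the caps, the number of non-negative solutions to x_1+…+x_3 = 9 is C(11,2) = 55.
Subtract solutions that violate a single cap (substitute x_i' = x_i − (cap_i+1)): x_1 ≥ 7 gives C(4,2) = 6; x_2 ≥ 8 gives C(3,2) = 3; x_3 ≥ 5 gives C(6,2) = 15. Together 24.
No two caps can be exceeded simultaneously, so the pair terms are all 0.
By inclusion–exclusion the count is 55 − 24 + 0 = 31.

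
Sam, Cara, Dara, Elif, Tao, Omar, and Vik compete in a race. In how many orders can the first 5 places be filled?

2520

There are 7 choices for 1st place, 6 for 2nd, and so on down to 3 for position 5.
That gives 7 × 6 × 5 × 4 × 3 = 2520.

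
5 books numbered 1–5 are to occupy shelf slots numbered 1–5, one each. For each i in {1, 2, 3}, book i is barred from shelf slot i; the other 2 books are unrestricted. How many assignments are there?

64

Let Aᵢ (for i ∈ {1, 2, 3}) be the placements that put book i in its forbidden shelf slot. Any j of these fix j positions, leaving (5−j)! ways to fill the rest, and there are C(3,j) ways to pick which j.
By inclusion–exclusion, the number of valid placements is Σ_{j=0}^{3} (−1)^j C(3,j)·(5−j)!.
Computing: 120 − 72 + 18 − 2 = 64.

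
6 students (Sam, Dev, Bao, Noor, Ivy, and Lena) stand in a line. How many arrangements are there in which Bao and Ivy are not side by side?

480

There are 6! = 720 arrangements in all. If Bao and Ivy are adjacent, merging them into one block gives 2·(5)! = 240 arrangements.
So 720 − 240 = 480 arrangements keep them apart.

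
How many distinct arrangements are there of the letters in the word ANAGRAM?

ANAGRAM has 7 letters with A appearing 3 times.
Dividing 7! = 5040 by 3! = 6 for the repeated letters gives 840.

840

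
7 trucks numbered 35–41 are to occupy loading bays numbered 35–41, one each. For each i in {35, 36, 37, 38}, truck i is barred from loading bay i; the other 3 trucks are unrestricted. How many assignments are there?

2790

Let Aᵢ (for 35 ≤ i ≤ 38) be the placements that put truck i in its forbidden loading bay. Any j of these fix j positions, leaving (7−j)! ways to fill the rest, and there are C(4,j) ways to pick which j.
By inclusion–exclusion, the number of valid placements is Σ_{j=0}^{4} (−1)^j C(4,j)·(7−j)!.
Computing: 5040 − 2880 + 720 − 96 + 6 = 2790.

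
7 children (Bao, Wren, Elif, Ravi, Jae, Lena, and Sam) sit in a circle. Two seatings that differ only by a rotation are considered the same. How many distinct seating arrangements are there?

720

Fix one person's seat to break rotational symmetry; the remaining 6 people can be arranged in (6)! = 720 ways.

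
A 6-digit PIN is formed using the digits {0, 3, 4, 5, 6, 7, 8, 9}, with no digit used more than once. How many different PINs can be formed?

Choose and order 6 of the 8 symbols: the first digit has 8 options, the next 7, and so on down to 3.
That product is 8 × 7 × 6 × 5 × 4 × 3 = 20160.

20160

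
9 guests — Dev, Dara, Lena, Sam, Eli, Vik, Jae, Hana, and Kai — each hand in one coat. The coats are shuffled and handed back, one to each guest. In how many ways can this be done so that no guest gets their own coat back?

Let Aᵢ be the assignments in which guest i gets their own coat. We want the size of the complement of A₁∪…∪A_9.
By inclusion–exclusion this is Σ_{j=0}^{9} (−1)^j C(9,j)·(9−j)!.
Computing: 362880 − 362880 + 181440 − 60480 + 15120 − 3024 + 504 − 72 + 9 − 1 = 133496.

133496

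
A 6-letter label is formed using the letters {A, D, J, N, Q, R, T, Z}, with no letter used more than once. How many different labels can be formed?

This is a permutation of 6 out of 8: P(8,6) = 8!/2!.
8 × 7 × 6 × 5 × 4 × 3 = 20160.

20160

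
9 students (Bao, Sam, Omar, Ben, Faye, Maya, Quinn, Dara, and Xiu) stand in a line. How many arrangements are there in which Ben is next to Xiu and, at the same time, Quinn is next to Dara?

20160

Treat {Ben,Xiu} as one block (2 orders) and {Quinn,Dara} as another (2 orders).
That leaves 7 units to arrange: 2 × 2 × 7! = 4 × 5040 = 20160.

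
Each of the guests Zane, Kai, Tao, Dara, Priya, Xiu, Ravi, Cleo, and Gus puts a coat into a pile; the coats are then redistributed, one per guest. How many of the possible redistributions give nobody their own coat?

This is the derangement count D_9: permutations of 9 items with no fixed point.
By inclusion–exclusion this is Σ_{j=0}^{9} (−1)^j C(9,j)·(9−j)!.
Computing: 362880 − 362880 + 181440 − 60480 + 15120 − 3024 + 504 − 72 + 9 − 1 = 133496.

133496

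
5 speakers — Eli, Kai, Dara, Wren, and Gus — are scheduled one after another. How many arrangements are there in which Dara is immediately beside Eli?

Treat {Dara, Eli} as a single unit. There are 4 units to order, and the pair itself can be ordered 2 ways.
That gives 2 × 4! = 2 × 24 = 48.

48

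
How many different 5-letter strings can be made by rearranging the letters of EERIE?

EERIE has 5 letters with E appearing 3 times.
So there are 5! / (3!) = 20 distinguishable arrangements.

20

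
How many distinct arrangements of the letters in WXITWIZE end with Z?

1260

With the last slot taken by Z, it remains to arrange the other 7 letters (WXITWIE).
Those 7 letters have I appearing twice and W appearing twice, giving (7)!/(2!·2!) = 1260.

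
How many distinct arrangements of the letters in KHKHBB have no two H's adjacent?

60

There are 6!/(2!·2!·2!) = 90 arrangements of KHKHBB in total.
Arrangements with the H's together: treat HH as one letter, giving (5)!/(2!·2!) = 30.
Hence 90 − 30 = 60.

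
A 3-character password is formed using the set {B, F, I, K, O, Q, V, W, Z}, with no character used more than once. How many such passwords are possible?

504

With no repetition, fill the 3 characters in order: 9 choices, then 8, down to 7.
That product is 9 × 8 × 7 = 504.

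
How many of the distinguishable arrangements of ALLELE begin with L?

30

With the first slot taken by L, it remains to arrange the other 5 letters (ALELE).
Those 5 letters have E appearing twice and L appearing twice, giving (5)!/(2!·2!) = 30.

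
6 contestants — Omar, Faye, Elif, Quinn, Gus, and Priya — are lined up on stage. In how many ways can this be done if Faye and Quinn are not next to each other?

There are 6! = 720 arrangements in all. If Faye and Quinn are adjacent, merging them into one block gives 2·(5)! = 240 arrangements.
Complementary counting: 720 − 240 = 480.

480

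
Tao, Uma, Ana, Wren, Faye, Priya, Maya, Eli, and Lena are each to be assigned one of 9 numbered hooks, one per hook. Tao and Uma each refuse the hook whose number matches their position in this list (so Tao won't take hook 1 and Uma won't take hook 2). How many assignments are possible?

Let Aᵢ (for i ∈ {1, 2}) be the placements that put person i in their forbidden hook. Any j of these fix j positions, leaving (9−j)! ways to fill the rest, and there are C(2,j) ways to pick which j.
By inclusion–exclusion, the number of valid placements is Σ_{j=0}^{2} (−1)^j C(2,j)·(9−j)!.
Computing: 362880 − 80640 + 5040 = 287280.

287280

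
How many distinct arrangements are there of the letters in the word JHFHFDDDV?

Letter multiplicities in JHFHFDDDV: D×3, F×2, H×2, J×1, V×1.
Dividing 9! = 362880 by 3!·2!·2! = 24 for the repeated letters gives 15120.

15120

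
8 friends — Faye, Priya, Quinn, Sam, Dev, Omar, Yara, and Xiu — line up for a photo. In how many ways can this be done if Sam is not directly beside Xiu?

Of the 8! = 40320 arrangements, those with Sam and Xiu adjacent number 2 × 7! = 10080 (treat the pair as a block with 2 internal orders).
So 40320 − 10080 = 30240 arrangements keep them apart.

30240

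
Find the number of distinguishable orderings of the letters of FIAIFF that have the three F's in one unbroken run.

12

Treat the 3 copies of F as a single block. The multiset to arrange is then {FFF, A, I, I}, 4 items in all.
That gives (4)!/(2!) = 12 arrangements.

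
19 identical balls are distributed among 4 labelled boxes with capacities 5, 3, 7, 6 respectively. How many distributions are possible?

10

Without the upper bounds there are C(22,3) = 1540 ways to split 19 among 4 boxes.
Subtract solutions that violate a single cap (substitute x_i' = x_i − (cap_i+1)): x_1 ≥ 6 gives C(16,3) = 560; x_2 ≥ 4 gives C(18,3) = 816; x_3 ≥ 8 gives C(14,3) = 364; x_4 ≥ 7 gives C(15,3) = 455. Together 2195.
Add back pairs where two caps are both exceeded: 220 + 56 + 84 + 120 + 165 + 35 = 680.
Subtract triples: 4 + 10 + 0 + 1 = 15.
By inclusion–exclusion the count is 1540 − 2195 + 680 − 15 = 10.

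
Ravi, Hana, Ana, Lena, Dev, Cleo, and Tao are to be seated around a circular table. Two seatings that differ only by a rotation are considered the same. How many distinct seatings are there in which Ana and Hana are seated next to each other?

Glue Ana and Hana into a block (2 internal orders). Seating 6 units around a circle gives (5)! arrangements.
So 2 × (5)! = 2 × 120 = 240.

240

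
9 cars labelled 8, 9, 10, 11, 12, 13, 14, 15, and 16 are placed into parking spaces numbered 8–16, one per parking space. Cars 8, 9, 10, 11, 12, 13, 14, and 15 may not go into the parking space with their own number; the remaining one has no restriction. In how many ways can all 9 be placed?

148329

Let Aᵢ (for 8 ≤ i ≤ 15) be the placements that put car i in its forbidden parking space. Any j of these fix j positions, leaving (9−j)! ways to fill the rest, and there are C(8,j) ways to pick which j.
By inclusion–exclusion, the number of valid placements is Σ_{j=0}^{8} (−1)^j C(8,j)·(9−j)!.
Computing: 362880 − 322560 + 141120 − 40320 + 8400 − 1344 + 168 − 16 + 1 = 148329.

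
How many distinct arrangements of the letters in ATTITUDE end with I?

840

Fix I in the last position and arrange the remaining 7 letters.
Those 7 letters have T appearing 3 times, giving (7)!/(3!) = 840.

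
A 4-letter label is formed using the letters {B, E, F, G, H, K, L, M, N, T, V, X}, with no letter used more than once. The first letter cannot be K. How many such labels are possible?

10890

The first letter has 12−1 = 11 choices (anything except K).
The remaining 3 letters are filled from the other 11 symbols without repetition: 11 × 10 × 9 = 990.
Total: 11 × 990 = 10890.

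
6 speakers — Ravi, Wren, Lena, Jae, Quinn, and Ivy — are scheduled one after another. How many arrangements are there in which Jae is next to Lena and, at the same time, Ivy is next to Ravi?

96

Treat {Jae,Lena} as one block (2 orders) and {Ivy,Ravi} as another (2 orders).
That leaves 4 units to arrange: 2 × 2 × 4! = 4 × 24 = 96.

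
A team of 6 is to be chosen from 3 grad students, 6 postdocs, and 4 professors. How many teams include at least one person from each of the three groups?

1416

Unrestricted: C(13,6) = 1716 ways to pick any 6 of the 13.
Subtract selections that omit an entire group: no grad students → C(10,6) = 210; no postdocs → C(7,6) = 7; no professors → C(9,6) = 84.
Add back selections omitting two groups (i.e. drawn from a single group): C(3,6) + C(6,6) + C(4,6) = 1.
By inclusion–exclusion: 1716 − 301 + 1 = 1416.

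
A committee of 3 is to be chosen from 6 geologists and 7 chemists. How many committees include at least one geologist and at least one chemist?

231

Total 3-person selections from all 13: C(13,3) = 286.
Selections missing a whole group: no geologists → C(7,3) = 35; no chemists → C(6,3) = 20.
Both groups omitted at once is impossible, so 286 − 55 = 231.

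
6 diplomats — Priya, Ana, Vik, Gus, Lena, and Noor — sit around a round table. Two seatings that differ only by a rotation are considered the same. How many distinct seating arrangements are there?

Seat Priya anywhere (absorbing the rotational symmetry), then permute the other 5: (5)! = 120.

120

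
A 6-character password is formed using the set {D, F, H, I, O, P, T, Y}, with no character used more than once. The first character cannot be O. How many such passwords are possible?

17640

The first character has 8−1 = 7 choices (anything except O).
The remaining 5 characters are filled from the other 7 symbols without repetition: 7 × 6 × 5 × 4 × 3 = 2520.
Total: 7 × 2520 = 17640.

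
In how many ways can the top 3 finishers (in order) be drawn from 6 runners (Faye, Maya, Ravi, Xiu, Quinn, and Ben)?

120

There are 6 choices for 1st place, 5 for 2nd, and 4 for 3rd.
That gives 6 × 5 × 4 = 120.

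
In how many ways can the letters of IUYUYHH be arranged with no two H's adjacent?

450

Total arrangements of IUYUYHH: 7!/(2!·2!·2!) = 630.
If the two H's are adjacent, glue them into one block, leaving 6 items to arrange: (6)!/(2!·2!) = 180 ways.
Subtracting, 630 − 180 = 450 arrangements keep the H's apart.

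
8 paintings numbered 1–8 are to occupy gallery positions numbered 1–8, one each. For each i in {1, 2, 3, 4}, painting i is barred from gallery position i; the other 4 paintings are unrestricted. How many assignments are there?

Let Aᵢ (for 1 ≤ i ≤ 4) be the placements that put painting i in its forbidden gallery position. Any j of these fix j positions, leaving (8−j)! ways to fill the rest, and there are C(4,j) ways to pick which j.
By inclusion–exclusion, the number of valid placements is Σ_{j=0}^{4} (−1)^j C(4,j)·(8−j)!.
Computing: 40320 − 20160 + 4320 − 480 + 24 = 24024.

24024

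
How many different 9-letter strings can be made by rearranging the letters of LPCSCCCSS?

LPCSCCCSS has 9 letters with C appearing 4 times and S appearing 3 times.
So there are 9! / (4!·3!) = 2520 distinguishable arrangements.

2520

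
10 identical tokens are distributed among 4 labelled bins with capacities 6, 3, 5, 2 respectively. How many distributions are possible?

Without the upper bounds there are C(13,3) = 286 ways to split 10 among 4 bins.
Subtract solutions that violate a single cap (substitute x_i' = x_i − (cap_i+1)): x_1 ≥ 7 gives C(6,3) = 20; x_2 ≥ 4 gives C(9,3) = 84; x_3 ≥ 6 gives C(7,3) = 35; x_4 ≥ 3 gives C(10,3) = 120. Together 259.
Add back pairs where two caps are both exceeded: 0 + 0 + 1 + 1 + 20 + 4 = 26.
By inclusion–exclusion the count is 286 − 259 + 26 = 53.

53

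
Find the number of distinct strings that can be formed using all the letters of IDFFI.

The 5 letters of IDFFI have repeats: F appearing twice and I appearing twice.
So there are 5! / (2!·2!) = 30 distinguishable arrangements.

30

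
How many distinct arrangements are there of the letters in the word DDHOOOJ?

DDHOOOJ has 7 letters with D appearing twice and O appearing 3 times.
So there are 7! / (3!·2!) = 420 distinguishable arrangements.

420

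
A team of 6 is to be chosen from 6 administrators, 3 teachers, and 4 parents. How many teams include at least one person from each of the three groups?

1416

Total 6-person selections from all 13: C(13,6) = 1716.
Selections missing a whole group: no administrators → C(7,6) = 7; no teachers → C(10,6) = 210; no parents → C(9,6) = 84.
Add back selections omitting two groups (i.e. drawn from a single group): C(6,6) + C(3,6) + C(4,6) = 1.
By inclusion–exclusion: 1716 − 301 + 1 = 1416.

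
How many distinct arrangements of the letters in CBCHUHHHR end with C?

1680

With the last slot taken by C, it remains to arrange the other 8 letters (BCHUHHHR).
Those 8 letters have H appearing 4 times, giving (8)!/(4!) = 1680.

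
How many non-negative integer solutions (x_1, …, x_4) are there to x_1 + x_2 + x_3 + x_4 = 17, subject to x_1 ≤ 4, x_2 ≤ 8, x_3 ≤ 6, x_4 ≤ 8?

Without the upper bounds there are C(20,3) = 1140 ways to split 17 among 4 variables.
Subtract solutions that violate a single cap (substitute x_i' = x_i − (cap_i+1)): x_1 ≥ 5 gives C(15,3) = 455; x_2 ≥ 9 gives C(11,3) = 165; x_3 ≥ 7 gives C(13,3) = 286; x_4 ≥ 9 gives C(11,3) = 165. Together 1071.
Add back pairs where two caps are both exceeded: 20 + 56 + 20 + 4 + 0 + 4 = 104.
By inclusion–exclusion the count is 1140 − 1071 + 104 = 173.

173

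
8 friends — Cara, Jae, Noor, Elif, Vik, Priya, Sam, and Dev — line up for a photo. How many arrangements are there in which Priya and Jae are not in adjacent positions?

30240

Of the 8! = 40320 arrangements, those with Priya and Jae adjacent number 2 × 7! = 10080 (treat the pair as a block with 2 internal orders).
Complementary counting: 40320 − 10080 = 30240.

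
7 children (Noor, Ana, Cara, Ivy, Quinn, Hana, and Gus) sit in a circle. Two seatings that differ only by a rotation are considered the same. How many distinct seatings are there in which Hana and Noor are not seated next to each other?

Without the restriction there are (6)! = 720 seatings.
Seatings with Hana beside Noor: treat them as a block with 2 internal orders, giving 2 × (5)! = 240.
Subtracting, 720 − 240 = 480.

480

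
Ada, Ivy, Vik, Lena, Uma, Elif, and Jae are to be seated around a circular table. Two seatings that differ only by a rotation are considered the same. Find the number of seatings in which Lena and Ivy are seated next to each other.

Glue Lena and Ivy into a block (2 internal orders). Seating 6 units around a circle gives (5)! arrangements.
So 2 × (5)! = 2 × 120 = 240.

240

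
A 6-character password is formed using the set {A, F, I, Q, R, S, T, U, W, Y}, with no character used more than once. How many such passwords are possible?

151200

This is a permutation of 6 out of 10: P(10,6) = 10!/4!.
10 × 9 × 8 × 7 × 6 × 5 = 151200.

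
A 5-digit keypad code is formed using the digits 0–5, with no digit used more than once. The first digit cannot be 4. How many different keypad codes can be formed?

The first digit has 6−1 = 5 choices (anything except 4).
The remaining 4 digits are filled from the other 5 symbols without repetition: 5 × 4 × 3 × 2 = 120.
Total: 5 × 120 = 600.

600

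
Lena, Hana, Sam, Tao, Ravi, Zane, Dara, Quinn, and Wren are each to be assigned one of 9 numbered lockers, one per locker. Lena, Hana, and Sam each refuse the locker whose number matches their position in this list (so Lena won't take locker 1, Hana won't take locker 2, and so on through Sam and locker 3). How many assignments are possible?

Let Aᵢ (for i ∈ {1, 2, 3}) be the placements that put person i in their forbidden locker. Any j of these fix j positions, leaving (9−j)! ways to fill the rest, and there are C(3,j) ways to pick which j.
By inclusion–exclusion, the number of valid placements is Σ_{j=0}^{3} (−1)^j C(3,j)·(9−j)!.
Computing: 362880 − 120960 + 15120 − 720 = 256320.

256320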